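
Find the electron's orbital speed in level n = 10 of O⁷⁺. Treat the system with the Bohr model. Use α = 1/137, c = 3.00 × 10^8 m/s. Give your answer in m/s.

1.75 × 10^6 m/s

v_n = Zαc/n = 8 × 0.00730 × 3.00 × 10^8 / 10
    = 1.75 × 10^6 m/s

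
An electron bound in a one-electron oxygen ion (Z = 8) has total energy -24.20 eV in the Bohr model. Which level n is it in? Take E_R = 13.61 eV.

E_n = −E_R Z²/n² ⇒ n² = E_R Z²/(−E_n) = 13.61 × 8² / 24.20 ≈ 35.99
n = 6

6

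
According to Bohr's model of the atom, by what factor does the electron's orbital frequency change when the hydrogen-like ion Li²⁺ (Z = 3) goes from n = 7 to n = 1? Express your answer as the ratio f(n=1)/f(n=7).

f ∝ Z^2 · n^-3; with Z fixed, f ∝ n^-3.
f(n=1)/f(n=7) = (1/7)^-3 = 343

343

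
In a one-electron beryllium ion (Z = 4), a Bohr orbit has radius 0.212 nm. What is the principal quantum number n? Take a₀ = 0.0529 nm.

r_n = n²a₀/Z ⇒ n² = rZ/a₀ = 0.212 × 4 / 0.0529 ≈ 16.03
n = 4

4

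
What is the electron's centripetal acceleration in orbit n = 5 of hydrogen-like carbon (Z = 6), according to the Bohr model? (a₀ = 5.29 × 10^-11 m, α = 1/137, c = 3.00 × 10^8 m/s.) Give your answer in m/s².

r = n²a₀/Z = 2.20 × 10^-10 m, v = Zαc/n = 2.63 × 10^6 m/s
a = v²/r = (2.63 × 10^6)² / 2.20 × 10^-10 = 3.13 × 10^22 m/s²

3.13 × 10^22 m/s²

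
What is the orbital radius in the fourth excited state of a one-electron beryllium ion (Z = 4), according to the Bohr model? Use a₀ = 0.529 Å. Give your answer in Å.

r_n = n²a₀/Z = 5² × 0.529 / 4
    = 25 × 0.529 / 4 = 3.31 Å

3.31 Å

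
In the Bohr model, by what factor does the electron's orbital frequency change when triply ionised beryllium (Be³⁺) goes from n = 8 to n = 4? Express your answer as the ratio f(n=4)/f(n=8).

8

f ∝ Z^2 · n^-3; with Z fixed, f ∝ n^-3.
f(n=4)/f(n=8) = (4/8)^-3 = 8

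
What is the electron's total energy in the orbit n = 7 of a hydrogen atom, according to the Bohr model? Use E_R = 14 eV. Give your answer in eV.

E_n = −E_R·Z²/n² = −14 × 1²/7² = -0.29 eV

-0.29 eV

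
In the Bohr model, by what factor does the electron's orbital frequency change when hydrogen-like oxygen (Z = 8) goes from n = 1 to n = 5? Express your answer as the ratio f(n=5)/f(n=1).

1/125

f ∝ Z^2 · n^-3; with Z fixed, f ∝ n^-3.
f(n=5)/f(n=1) = (5/1)^-3 = 1/125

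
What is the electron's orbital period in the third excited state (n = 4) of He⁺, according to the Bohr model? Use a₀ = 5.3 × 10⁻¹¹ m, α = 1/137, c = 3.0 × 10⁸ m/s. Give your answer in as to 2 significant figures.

2400 as

r = n²a₀/Z = 4²·5.3 × 10⁻¹¹/2 = 4.2 × 10⁻¹⁰ m
v = Zαc/n = 2·0.0073·3.0 × 10⁸/4 = 1.1 × 10⁶ m/s
T = 2πr/v = 2.4 × 10⁻¹⁵ s = 2400 as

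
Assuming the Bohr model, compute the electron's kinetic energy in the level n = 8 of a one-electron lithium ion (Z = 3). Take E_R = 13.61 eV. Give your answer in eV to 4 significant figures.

1.914 eV

For a Coulomb orbit the virial theorem gives K = −E_n.
E_n = −E_R·Z²/n², so K = E_R·Z²/n² = 13.61 × 3²/8² = 1.914 eV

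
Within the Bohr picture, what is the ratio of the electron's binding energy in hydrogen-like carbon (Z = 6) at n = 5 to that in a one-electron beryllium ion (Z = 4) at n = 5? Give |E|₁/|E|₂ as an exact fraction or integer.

|E| ∝ Z^2 · n^-2
|E|₁/|E|₂ = (6/4)^2 · (5/5)^-2 = 9/4

9/4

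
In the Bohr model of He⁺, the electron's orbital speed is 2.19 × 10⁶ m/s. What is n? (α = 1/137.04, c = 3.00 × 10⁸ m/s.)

v_n = Zαc/n ⇒ n = Zαc/v = 2 × 0.00730 × 3.00 × 10⁸ / 2.19 × 10⁶ ≈ 2.00
n = 2

2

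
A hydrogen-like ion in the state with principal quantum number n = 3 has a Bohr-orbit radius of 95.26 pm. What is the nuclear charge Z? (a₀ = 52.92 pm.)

5

r_n = n²a₀/Z ⇒ Z = n²a₀/r = 3² × 52.92 / 95.26 ≈ 5.00
Z = 5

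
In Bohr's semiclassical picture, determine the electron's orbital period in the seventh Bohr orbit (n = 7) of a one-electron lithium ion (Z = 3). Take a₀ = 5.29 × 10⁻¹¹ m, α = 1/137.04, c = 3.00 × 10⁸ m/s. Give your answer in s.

5.79 × 10⁻¹⁵ s

r = n²a₀/Z = 7²·5.29 × 10⁻¹¹/3 = 8.64 × 10⁻¹⁰ m
v = Zαc/n = 3·0.00730·3.00 × 10⁸/7 = 9.38 × 10⁵ m/s
T = 2πr/v = 5.79 × 10⁻¹⁵ s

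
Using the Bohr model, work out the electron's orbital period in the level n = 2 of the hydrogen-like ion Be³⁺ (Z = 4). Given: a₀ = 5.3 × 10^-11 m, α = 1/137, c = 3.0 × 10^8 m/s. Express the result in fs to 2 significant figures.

0.076 fs

r = n²a₀/Z = 2²·5.3 × 10^-11/4 = 5.3 × 10^-11 m
v = Zαc/n = 4·0.0073·3.0 × 10^8/2 = 4.4 × 10^6 m/s
T = 2πr/v = 7.6 × 10^-17 s = 0.076 fs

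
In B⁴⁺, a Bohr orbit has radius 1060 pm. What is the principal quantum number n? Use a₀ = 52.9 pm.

10

r_n = n²a₀/Z ⇒ n² = rZ/a₀ = 1060 × 5 / 52.9 ≈ 100.19
n = 10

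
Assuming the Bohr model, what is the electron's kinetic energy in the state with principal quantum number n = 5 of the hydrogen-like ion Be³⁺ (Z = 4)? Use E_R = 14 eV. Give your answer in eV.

9.0 eV

For a Coulomb orbit the virial theorem gives K = −E_n.
E_n = −E_R·Z²/n², so K = E_R·Z²/n² = 14 × 4²/5² = 9.0 eV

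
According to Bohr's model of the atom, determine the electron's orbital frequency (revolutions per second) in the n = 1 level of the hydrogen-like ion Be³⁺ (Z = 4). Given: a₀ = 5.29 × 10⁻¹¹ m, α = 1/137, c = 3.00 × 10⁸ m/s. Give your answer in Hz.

r = n²a₀/Z = 1.32 × 10⁻¹¹ m, v = Zαc/n = 8.76 × 10⁶ m/s
f = v/(2πr) = 1.05 × 10¹⁷ Hz

1.05 × 10¹⁷ Hz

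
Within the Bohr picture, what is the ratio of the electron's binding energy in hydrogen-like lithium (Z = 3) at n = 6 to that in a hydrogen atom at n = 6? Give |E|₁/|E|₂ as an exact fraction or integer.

|E| ∝ Z^2 · n^-2
|E|₁/|E|₂ = (3/1)^2 · (6/6)^-2 = 9

9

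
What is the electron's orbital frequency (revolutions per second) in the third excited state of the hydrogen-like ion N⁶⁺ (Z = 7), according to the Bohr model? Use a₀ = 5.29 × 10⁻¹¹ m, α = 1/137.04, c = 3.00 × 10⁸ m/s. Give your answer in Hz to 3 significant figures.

5.04 × 10¹⁵ Hz

r = n²a₀/Z = 1.21 × 10⁻¹⁰ m, v = Zαc/n = 3.83 × 10⁶ m/s
f = v/(2πr) = 5.04 × 10¹⁵ Hz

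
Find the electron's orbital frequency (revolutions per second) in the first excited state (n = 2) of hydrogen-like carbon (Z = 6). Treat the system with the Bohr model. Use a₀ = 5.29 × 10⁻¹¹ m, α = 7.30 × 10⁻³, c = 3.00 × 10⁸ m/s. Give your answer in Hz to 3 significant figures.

2.96 × 10¹⁶ Hz

r = n²a₀/Z = 3.53 × 10⁻¹¹ m, v = Zαc/n = 6.57 × 10⁶ m/s
f = v/(2πr) = 2.96 × 10¹⁶ Hz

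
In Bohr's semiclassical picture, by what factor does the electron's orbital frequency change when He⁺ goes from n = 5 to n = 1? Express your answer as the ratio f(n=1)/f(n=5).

125

f ∝ Z^2 · n^-3; with Z fixed, f ∝ n^-3.
f(n=1)/f(n=5) = (1/5)^-3 = 125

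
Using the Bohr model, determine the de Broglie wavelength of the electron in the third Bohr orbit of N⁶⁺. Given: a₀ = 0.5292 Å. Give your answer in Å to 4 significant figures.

The Bohr quantisation condition is nλ = 2πr_n.
r_n = n²a₀/Z = 0.6804 Å
λ = 2πr_n/n = 2π·0.6804/3 = 1.425 Å

1.425 Å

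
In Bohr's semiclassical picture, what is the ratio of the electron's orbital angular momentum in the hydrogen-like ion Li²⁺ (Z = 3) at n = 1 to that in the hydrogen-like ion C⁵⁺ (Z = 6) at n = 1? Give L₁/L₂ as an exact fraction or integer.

1

L = nℏ is independent of Z.
L₁/L₂ = n₁/n₂ = 1/1 = 1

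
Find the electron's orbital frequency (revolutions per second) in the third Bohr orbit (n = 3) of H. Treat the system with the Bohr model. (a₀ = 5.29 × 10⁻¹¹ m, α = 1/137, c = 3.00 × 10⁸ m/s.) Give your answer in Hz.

r = n²a₀/Z = 4.76 × 10⁻¹⁰ m, v = Zαc/n = 7.30 × 10⁵ m/s
f = v/(2πr) = 2.44 × 10¹⁴ Hz

2.44 × 10¹⁴ Hz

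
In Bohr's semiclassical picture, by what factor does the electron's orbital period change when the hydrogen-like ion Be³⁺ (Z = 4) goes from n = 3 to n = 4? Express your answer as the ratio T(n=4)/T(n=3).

64/27

T ∝ Z^-2 · n^3; with Z fixed, T ∝ n^3.
T(n=4)/T(n=3) = (4/3)^3 = 64/27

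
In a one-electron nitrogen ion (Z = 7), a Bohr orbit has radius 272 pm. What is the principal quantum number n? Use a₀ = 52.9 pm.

r_n = n²a₀/Z ⇒ n² = rZ/a₀ = 272 × 7 / 52.9 ≈ 35.99
n = 6

6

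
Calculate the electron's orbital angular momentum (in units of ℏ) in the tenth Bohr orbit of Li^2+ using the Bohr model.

10

L_n = nℏ, so L/ℏ = n = 10.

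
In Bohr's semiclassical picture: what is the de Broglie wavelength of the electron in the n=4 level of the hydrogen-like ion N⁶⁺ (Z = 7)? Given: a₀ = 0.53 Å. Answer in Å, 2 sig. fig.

The Bohr quantisation condition is nλ = 2πr_n.
r_n = n²a₀/Z = 1.2 Å
λ = 2πr_n/n = 2π·1.2/4 = 1.9 Å

1.9 Å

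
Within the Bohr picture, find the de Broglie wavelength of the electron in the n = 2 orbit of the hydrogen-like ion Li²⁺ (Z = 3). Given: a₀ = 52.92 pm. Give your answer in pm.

221.7 pm

The Bohr quantisation condition is nλ = 2πr_n.
r_n = n²a₀/Z = 70.56 pm
λ = 2πr_n/n = 2π·70.56/2 = 221.7 pm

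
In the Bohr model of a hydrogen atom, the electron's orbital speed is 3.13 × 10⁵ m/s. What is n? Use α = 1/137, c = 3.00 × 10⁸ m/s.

v_n = Zαc/n ⇒ n = Zαc/v = 1 × 0.00730 × 3.00 × 10⁸ / 3.13 × 10⁵ ≈ 7.00
n = 7

7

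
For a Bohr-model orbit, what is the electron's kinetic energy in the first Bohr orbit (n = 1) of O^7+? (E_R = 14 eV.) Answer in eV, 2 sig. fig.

For a Coulomb orbit the virial theorem gives K = −E_n.
E_n = −E_R·Z²/n², so K = E_R·Z²/n² = 14 × 8²/1² = 900 eV

900 eV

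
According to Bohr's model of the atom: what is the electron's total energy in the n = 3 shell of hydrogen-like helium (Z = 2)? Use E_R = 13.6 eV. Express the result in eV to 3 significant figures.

-6.04 eV

E_n = −E_R·Z²/n² = −13.6 × 2²/3² = -6.04 eV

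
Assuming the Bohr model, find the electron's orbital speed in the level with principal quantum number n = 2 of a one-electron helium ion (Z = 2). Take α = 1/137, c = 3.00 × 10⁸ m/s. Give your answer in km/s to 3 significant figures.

v_n = Zαc/n = 2 × 0.00730 × 3.00 × 10⁸ / 2
    = 2190 km/s

2190 km/s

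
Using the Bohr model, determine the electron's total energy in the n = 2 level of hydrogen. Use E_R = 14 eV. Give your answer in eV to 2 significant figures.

-3.5 eV

E_n = −E_R·Z²/n² = −14 × 1²/2² = -3.5 eV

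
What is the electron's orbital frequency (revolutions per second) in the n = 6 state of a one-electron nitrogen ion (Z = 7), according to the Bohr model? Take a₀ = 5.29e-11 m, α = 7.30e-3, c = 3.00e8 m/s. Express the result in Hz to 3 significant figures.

1.49e15 Hz

r = n²a₀/Z = 2.72e-10 m, v = Zαc/n = 2.56e6 m/s
f = v/(2πr) = 1.49e15 Hz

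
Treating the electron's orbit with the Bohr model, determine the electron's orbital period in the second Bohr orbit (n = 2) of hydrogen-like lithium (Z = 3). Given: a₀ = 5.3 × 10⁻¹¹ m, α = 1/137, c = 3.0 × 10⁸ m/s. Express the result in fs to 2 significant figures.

r = n²a₀/Z = 2²·5.3 × 10⁻¹¹/3 = 7.1 × 10⁻¹¹ m
v = Zαc/n = 3·0.0073·3.0 × 10⁸/2 = 3.3 × 10⁶ m/s
T = 2πr/v = 1.4 × 10⁻¹⁶ s = 0.14 fs

0.14 fs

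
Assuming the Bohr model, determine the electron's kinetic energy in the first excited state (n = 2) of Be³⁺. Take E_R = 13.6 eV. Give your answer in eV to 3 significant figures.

54.4 eV

For a Coulomb orbit the virial theorem gives K = −E_n.
E_n = −E_R·Z²/n², so K = E_R·Z²/n² = 13.6 × 4²/2² = 54.4 eV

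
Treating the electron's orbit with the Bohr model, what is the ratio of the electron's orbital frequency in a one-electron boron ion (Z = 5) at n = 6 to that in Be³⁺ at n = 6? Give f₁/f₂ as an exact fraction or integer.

f ∝ Z^2 · n^-3
f₁/f₂ = (5/4)^2 · (6/6)^-3 = 25/16

25/16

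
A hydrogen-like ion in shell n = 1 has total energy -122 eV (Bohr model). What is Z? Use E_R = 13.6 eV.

3

E_n = −E_R Z²/n² ⇒ Z² = −E_n n²/E_R = 122 × 1² / 13.6 ≈ 8.97
Z = 3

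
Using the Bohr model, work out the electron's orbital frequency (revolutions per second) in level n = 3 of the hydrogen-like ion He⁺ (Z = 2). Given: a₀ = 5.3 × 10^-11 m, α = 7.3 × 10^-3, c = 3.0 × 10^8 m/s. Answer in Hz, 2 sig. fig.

9.7 × 10^14 Hz

r = n²a₀/Z = 2.4 × 10^-10 m, v = Zαc/n = 1.5 × 10^6 m/s
f = v/(2πr) = 9.7 × 10^14 Hz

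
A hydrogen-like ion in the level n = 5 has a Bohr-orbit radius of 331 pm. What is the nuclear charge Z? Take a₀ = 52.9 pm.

4

r_n = n²a₀/Z ⇒ Z = n²a₀/r = 5² × 52.9 / 331 ≈ 4.00
Z = 4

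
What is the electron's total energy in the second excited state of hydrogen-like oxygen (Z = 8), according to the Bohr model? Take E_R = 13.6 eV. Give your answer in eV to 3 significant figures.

-96.7 eV

E_n = −E_R·Z²/n² = −13.6 × 8²/3² = -96.7 eV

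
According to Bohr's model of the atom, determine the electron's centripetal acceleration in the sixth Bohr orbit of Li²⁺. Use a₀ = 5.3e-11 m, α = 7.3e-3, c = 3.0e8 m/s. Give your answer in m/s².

r = n²a₀/Z = 6.4e-10 m, v = Zαc/n = 1.1e6 m/s
a = v²/r = (1.1e6)² / 6.4e-10 = 1.9e21 m/s²

1.9e21 m/s²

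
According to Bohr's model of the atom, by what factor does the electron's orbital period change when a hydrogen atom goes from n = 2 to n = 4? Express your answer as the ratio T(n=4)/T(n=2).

T ∝ Z^-2 · n^3; with Z fixed, T ∝ n^3.
T(n=4)/T(n=2) = (4/2)^3 = 8

8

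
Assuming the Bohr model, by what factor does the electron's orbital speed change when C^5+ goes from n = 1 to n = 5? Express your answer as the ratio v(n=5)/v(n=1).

1/5

v ∝ Z^1 · n^-1; with Z fixed, v ∝ n^-1.
v(n=5)/v(n=1) = (5/1)^-1 = 1/5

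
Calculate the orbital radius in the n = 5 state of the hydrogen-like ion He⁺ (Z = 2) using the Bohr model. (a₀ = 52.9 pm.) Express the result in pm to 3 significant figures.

r_n = n²a₀/Z = 5² × 52.9 / 2
    = 25 × 52.9 / 2 = 661 pm

661 pm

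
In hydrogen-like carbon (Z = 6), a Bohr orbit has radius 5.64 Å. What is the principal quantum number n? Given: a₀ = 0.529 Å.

8

r_n = n²a₀/Z ⇒ n² = rZ/a₀ = 5.64 × 6 / 0.529 ≈ 63.97
n = 8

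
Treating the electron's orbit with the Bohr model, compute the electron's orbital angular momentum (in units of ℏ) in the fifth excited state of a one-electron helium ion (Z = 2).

L_n = nℏ, so L/ℏ = n = 6.

6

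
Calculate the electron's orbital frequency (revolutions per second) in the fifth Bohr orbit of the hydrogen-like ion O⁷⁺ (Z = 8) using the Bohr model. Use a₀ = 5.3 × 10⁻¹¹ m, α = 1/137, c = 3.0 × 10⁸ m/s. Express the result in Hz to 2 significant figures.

r = n²a₀/Z = 1.7 × 10⁻¹⁰ m, v = Zαc/n = 3.5 × 10⁶ m/s
f = v/(2πr) = 3.4 × 10¹⁵ Hz

3.4 × 10¹⁵ Hz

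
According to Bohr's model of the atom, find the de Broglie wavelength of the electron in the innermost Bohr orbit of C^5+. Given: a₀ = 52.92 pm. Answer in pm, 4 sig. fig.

The Bohr quantisation condition is nλ = 2πr_n.
r_n = n²a₀/Z = 8.820 pm
λ = 2πr_n/n = 2π·8.820/1 = 55.42 pm

55.42 pm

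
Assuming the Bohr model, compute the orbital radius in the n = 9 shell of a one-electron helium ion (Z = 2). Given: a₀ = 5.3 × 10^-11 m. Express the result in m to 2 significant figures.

r_n = n²a₀/Z = 9² × 5.3 × 10^-11 / 2
    = 81 × 5.3 × 10^-11 / 2 = 2.1 × 10^-9 m

2.1 × 10^-9 m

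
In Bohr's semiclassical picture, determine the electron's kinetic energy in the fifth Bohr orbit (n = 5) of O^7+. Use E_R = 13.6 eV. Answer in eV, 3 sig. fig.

For a Coulomb orbit the virial theorem gives K = −E_n.
E_n = −E_R·Z²/n², so K = E_R·Z²/n² = 13.6 × 8²/5² = 34.8 eV

34.8 eV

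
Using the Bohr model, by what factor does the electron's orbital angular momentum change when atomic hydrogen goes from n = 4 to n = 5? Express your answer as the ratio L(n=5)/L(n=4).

5/4

L = nℏ depends only on n, so L ∝ n.
L(n=5)/L(n=4) = (5/4)^1 = 5/4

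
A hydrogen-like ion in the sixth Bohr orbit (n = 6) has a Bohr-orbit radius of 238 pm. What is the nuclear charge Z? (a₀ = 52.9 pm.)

8

r_n = n²a₀/Z ⇒ Z = n²a₀/r = 6² × 52.9 / 238 ≈ 8.00
Z = 8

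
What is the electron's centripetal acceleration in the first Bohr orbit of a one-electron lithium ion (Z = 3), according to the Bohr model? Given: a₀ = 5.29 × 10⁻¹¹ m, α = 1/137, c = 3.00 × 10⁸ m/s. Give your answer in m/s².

r = n²a₀/Z = 1.76 × 10⁻¹¹ m, v = Zαc/n = 6.57 × 10⁶ m/s
a = v²/r = (6.57 × 10⁶)² / 1.76 × 10⁻¹¹ = 2.45 × 10²⁴ m/s²

2.45 × 10²⁴ m/s²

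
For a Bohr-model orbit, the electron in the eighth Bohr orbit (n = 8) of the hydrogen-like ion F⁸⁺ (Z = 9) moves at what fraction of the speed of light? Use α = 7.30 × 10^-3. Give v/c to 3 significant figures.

v_n = Zαc/n, so v/c = Zα/n = 9 × 0.00730 / 8 = 0.00821

0.00821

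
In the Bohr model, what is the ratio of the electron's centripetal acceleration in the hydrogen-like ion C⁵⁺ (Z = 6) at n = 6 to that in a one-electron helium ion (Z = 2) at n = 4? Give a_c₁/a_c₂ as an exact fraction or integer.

16/3

a_c ∝ Z^3 · n^-4
a_c₁/a_c₂ = (6/2)^3 · (6/4)^-4 = 16/3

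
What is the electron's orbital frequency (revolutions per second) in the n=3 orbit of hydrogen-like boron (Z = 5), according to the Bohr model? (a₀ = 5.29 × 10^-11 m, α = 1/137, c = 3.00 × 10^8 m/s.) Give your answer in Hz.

6.10 × 10^15 Hz

r = n²a₀/Z = 9.52 × 10^-11 m, v = Zαc/n = 3.65 × 10^6 m/s
f = v/(2πr) = 6.10 × 10^15 Hz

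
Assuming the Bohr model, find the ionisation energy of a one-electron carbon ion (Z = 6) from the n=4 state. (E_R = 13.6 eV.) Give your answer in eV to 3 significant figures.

E_n = −E_R·Z²/n² = −13.6 × 6²/4² eV = -30.6 eV
Ionisation energy = −E_n = 30.6 eV

30.6 eV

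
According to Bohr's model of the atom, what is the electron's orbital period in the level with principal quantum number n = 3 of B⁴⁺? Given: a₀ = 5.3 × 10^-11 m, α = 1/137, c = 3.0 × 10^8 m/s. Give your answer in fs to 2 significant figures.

0.16 fs

r = n²a₀/Z = 3²·5.3 × 10^-11/5 = 9.5 × 10^-11 m
v = Zαc/n = 5·0.0073·3.0 × 10^8/3 = 3.6 × 10^6 m/s
T = 2πr/v = 1.6 × 10^-16 s = 0.16 fs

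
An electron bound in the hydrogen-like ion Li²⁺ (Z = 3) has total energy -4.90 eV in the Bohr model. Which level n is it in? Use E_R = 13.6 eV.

E_n = −E_R Z²/n² ⇒ n² = E_R Z²/(−E_n) = 13.6 × 3² / 4.90 ≈ 24.98
n = 5

5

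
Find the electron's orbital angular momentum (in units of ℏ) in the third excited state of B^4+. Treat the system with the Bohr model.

L_n = nℏ, so L/ℏ = n = 4.

4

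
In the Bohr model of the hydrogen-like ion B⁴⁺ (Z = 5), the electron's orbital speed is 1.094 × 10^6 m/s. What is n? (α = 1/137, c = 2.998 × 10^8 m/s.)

10

v_n = Zαc/n ⇒ n = Zαc/v = 5 × 0.007299 × 2.998 × 10^8 / 1.094 × 10^6 ≈ 10.00
n = 10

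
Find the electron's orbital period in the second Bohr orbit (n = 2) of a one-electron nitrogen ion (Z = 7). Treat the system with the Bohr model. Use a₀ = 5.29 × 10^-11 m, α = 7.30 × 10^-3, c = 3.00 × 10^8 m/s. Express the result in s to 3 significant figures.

2.48 × 10^-17 s

r = n²a₀/Z = 2²·5.29 × 10^-11/7 = 3.02 × 10^-11 m
v = Zαc/n = 7·0.00730·3.00 × 10^8/2 = 7.67 × 10^6 m/s
T = 2πr/v = 2.48 × 10^-17 s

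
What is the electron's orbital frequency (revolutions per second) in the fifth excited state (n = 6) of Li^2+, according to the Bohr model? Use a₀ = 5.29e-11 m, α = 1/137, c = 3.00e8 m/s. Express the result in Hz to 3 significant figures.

2.75e14 Hz

r = n²a₀/Z = 6.35e-10 m, v = Zαc/n = 1.09e6 m/s
f = v/(2πr) = 2.75e14 Hz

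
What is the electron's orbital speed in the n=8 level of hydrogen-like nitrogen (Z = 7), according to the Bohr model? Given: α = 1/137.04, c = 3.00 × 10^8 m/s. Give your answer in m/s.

v_n = Zαc/n = 7 × 0.00730 × 3.00 × 10^8 / 8
    = 1.92 × 10^6 m/s

1.92 × 10^6 m/s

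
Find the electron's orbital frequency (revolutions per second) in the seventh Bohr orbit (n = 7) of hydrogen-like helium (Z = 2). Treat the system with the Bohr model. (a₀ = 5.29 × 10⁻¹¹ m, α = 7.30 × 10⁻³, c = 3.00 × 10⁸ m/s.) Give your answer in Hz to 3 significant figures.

7.68 × 10¹³ Hz

r = n²a₀/Z = 1.30 × 10⁻⁹ m, v = Zαc/n = 6.26 × 10⁵ m/s
f = v/(2πr) = 7.68 × 10¹³ Hz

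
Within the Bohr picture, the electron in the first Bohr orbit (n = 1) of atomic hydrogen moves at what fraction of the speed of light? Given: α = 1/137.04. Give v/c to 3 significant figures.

0.00730

v_n = Zαc/n, so v/c = Zα/n = 1 × 0.00730 / 1 = 0.00730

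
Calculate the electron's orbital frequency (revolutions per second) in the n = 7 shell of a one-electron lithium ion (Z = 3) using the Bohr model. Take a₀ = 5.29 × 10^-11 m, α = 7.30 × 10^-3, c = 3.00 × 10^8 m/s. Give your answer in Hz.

1.73 × 10^14 Hz

r = n²a₀/Z = 8.64 × 10^-10 m, v = Zαc/n = 9.39 × 10^5 m/s
f = v/(2πr) = 1.73 × 10^14 Hz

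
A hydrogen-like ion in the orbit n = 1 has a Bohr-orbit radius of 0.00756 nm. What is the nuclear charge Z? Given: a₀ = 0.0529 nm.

7

r_n = n²a₀/Z ⇒ Z = n²a₀/r = 1² × 0.0529 / 0.00756 ≈ 7.00
Z = 7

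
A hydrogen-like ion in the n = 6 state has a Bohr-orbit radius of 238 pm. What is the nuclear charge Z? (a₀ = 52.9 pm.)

r_n = n²a₀/Z ⇒ Z = n²a₀/r = 6² × 52.9 / 238 ≈ 8.00
Z = 8

8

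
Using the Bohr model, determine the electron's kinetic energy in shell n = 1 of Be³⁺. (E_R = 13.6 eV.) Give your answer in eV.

218 eV

For a Coulomb orbit the virial theorem gives K = −E_n.
E_n = −E_R·Z²/n², so K = E_R·Z²/n² = 13.6 × 4²/1² = 218 eV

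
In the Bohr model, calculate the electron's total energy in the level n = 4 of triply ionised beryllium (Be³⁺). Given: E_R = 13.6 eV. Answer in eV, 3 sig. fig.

E_n = −E_R·Z²/n² = −13.6 × 4²/4² = -13.6 eV

-13.6 eV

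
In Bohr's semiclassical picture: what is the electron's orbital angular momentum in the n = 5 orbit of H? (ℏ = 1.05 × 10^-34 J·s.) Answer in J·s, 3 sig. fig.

L_n = nℏ = 5 × 1.05 × 10^-34 = 5.25 × 10^-34 J·s

5.25 × 10^-34 J·s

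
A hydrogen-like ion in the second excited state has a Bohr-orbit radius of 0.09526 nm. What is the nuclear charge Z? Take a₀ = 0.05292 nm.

5

r_n = n²a₀/Z ⇒ Z = n²a₀/r = 3² × 0.05292 / 0.09526 ≈ 5.00
Z = 5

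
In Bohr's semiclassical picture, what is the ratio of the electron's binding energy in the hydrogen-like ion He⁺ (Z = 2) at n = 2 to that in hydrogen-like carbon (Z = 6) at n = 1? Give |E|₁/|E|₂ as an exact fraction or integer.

1/36

|E| ∝ Z^2 · n^-2
|E|₁/|E|₂ = (2/6)^2 · (2/1)^-2 = 1/36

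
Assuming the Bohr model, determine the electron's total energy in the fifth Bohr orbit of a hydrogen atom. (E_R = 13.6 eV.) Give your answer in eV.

-0.544 eV

E_n = −E_R·Z²/n² = −13.6 × 1²/5² = -0.544 eV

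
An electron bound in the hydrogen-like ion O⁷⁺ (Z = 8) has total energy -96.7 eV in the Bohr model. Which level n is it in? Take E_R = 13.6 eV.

E_n = −E_R Z²/n² ⇒ n² = E_R Z²/(−E_n) = 13.6 × 8² / 96.7 ≈ 9.00
n = 3

3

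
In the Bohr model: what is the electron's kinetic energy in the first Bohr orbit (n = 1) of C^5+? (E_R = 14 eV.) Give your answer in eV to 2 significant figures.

For a Coulomb orbit the virial theorem gives K = −E_n.
E_n = −E_R·Z²/n², so K = E_R·Z²/n² = 14 × 6²/1² = 500 eV

500 eV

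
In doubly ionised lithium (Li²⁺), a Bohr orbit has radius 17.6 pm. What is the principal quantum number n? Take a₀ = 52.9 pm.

1

r_n = n²a₀/Z ⇒ n² = rZ/a₀ = 17.6 × 3 / 52.9 ≈ 1.00
n = 1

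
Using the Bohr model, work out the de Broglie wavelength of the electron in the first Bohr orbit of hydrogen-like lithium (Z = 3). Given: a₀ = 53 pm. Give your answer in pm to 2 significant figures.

110 pm

The Bohr quantisation condition is nλ = 2πr_n.
r_n = n²a₀/Z = 18 pm
λ = 2πr_n/n = 2π·18/1 = 110 pm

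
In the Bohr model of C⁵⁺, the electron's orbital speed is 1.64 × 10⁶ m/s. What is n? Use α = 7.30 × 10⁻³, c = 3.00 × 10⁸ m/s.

v_n = Zαc/n ⇒ n = Zαc/v = 6 × 0.00730 × 3.00 × 10⁸ / 1.64 × 10⁶ ≈ 8.01
n = 8

8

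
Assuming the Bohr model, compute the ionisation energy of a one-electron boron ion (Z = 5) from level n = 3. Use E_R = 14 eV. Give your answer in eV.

E_n = −E_R·Z²/n² = −14 × 5²/3² eV = -39 eV
Ionisation energy = −E_n = 39 eV

39 eV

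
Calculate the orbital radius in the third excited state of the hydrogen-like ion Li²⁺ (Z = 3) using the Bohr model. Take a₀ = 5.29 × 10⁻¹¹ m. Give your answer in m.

r_n = n²a₀/Z = 4² × 5.29 × 10⁻¹¹ / 3
    = 16 × 5.29 × 10⁻¹¹ / 3 = 2.82 × 10⁻¹⁰ m

2.82 × 10⁻¹⁰ m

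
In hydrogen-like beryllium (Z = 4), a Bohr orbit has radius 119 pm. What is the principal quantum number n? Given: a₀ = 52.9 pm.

r_n = n²a₀/Z ⇒ n² = rZ/a₀ = 119 × 4 / 52.9 ≈ 9.00
n = 3

3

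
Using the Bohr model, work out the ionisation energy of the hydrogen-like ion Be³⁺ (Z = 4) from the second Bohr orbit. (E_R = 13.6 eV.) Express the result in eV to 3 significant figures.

54.4 eV

E_n = −E_R·Z²/n² = −13.6 × 4²/2² eV = -54.4 eV
Ionisation energy = −E_n = 54.4 eV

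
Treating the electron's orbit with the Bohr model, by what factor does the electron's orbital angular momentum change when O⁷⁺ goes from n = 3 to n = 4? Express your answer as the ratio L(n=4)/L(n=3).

4/3

L = nℏ depends only on n, so L ∝ n.
L(n=4)/L(n=3) = (4/3)^1 = 4/3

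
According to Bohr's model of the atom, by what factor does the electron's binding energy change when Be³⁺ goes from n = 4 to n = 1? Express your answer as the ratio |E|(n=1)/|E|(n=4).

|E| ∝ Z^2 · n^-2; with Z fixed, |E| ∝ n^-2.
|E|(n=1)/|E|(n=4) = (1/4)^-2 = 16

16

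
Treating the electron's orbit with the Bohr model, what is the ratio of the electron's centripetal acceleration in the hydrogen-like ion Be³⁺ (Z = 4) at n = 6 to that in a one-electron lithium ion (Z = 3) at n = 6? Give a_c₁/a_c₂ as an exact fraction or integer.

64/27

a_c ∝ Z^3 · n^-4
a_c₁/a_c₂ = (4/3)^3 · (6/6)^-4 = 64/27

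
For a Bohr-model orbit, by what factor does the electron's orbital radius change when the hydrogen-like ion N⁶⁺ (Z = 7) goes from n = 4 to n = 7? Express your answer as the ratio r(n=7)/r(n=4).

r ∝ Z^-1 · n^2; with Z fixed, r ∝ n^2.
r(n=7)/r(n=4) = (7/4)^2 = 49/16

49/16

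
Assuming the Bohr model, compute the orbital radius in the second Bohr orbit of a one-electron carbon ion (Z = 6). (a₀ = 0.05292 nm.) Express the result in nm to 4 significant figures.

r_n = n²a₀/Z = 2² × 0.05292 / 6
    = 4 × 0.05292 / 6 = 0.03528 nm

0.03528 nm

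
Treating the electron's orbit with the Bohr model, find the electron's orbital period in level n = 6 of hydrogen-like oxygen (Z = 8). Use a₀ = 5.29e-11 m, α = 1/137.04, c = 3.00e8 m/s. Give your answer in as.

r = n²a₀/Z = 6²·5.29e-11/8 = 2.38e-10 m
v = Zαc/n = 8·0.00730·3.00e8/6 = 2.92e6 m/s
T = 2πr/v = 5.12e-16 s = 512 as

512 as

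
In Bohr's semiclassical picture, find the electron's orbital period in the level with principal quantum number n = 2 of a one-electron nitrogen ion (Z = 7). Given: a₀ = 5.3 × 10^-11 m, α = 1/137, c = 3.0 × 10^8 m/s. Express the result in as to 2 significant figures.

25 as

r = n²a₀/Z = 2²·5.3 × 10^-11/7 = 3.0 × 10^-11 m
v = Zαc/n = 7·0.0073·3.0 × 10^8/2 = 7.7 × 10^6 m/s
T = 2πr/v = 2.5 × 10^-17 s = 25 as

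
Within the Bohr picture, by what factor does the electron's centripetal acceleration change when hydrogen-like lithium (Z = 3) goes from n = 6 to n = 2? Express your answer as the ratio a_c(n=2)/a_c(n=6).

81

a_c ∝ Z^3 · n^-4; with Z fixed, a_c ∝ n^-4.
a_c(n=2)/a_c(n=6) = (2/6)^-4 = 81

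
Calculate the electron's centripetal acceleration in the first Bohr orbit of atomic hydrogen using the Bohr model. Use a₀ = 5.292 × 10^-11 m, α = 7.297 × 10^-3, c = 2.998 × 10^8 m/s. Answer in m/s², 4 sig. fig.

9.043 × 10^22 m/s²

r = n²a₀/Z = 5.292 × 10^-11 m, v = Zαc/n = 2.188 × 10^6 m/s
a = v²/r = (2.188 × 10^6)² / 5.292 × 10^-11 = 9.043 × 10^22 m/s²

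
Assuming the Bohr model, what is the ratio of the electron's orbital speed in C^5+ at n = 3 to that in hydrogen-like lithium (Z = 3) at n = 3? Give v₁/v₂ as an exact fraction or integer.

2

v ∝ Z^1 · n^-1
v₁/v₂ = (6/3)^1 · (3/3)^-1 = 2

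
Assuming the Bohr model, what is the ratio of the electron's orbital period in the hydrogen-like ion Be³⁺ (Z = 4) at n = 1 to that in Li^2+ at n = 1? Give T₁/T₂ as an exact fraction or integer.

9/16

T ∝ Z^-2 · n^3
T₁/T₂ = (4/3)^-2 · (1/1)^3 = 9/16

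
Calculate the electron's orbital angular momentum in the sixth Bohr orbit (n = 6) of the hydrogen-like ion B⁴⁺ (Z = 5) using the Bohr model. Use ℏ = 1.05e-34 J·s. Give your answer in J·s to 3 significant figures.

L_n = nℏ = 6 × 1.05e-34 = 6.30e-34 J·s

6.30e-34 J·s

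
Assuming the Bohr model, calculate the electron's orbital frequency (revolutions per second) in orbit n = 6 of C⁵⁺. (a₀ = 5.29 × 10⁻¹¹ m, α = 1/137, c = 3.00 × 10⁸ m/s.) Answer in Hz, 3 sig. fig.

1.10 × 10¹⁵ Hz

r = n²a₀/Z = 3.17 × 10⁻¹⁰ m, v = Zαc/n = 2.19 × 10⁶ m/s
f = v/(2πr) = 1.10 × 10¹⁵ Hz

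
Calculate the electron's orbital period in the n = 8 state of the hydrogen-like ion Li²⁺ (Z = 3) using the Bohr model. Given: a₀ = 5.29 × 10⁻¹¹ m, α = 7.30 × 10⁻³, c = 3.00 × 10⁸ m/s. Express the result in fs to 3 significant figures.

r = n²a₀/Z = 8²·5.29 × 10⁻¹¹/3 = 1.13 × 10⁻⁹ m
v = Zαc/n = 3·0.00730·3.00 × 10⁸/8 = 8.21 × 10⁵ m/s
T = 2πr/v = 8.63 × 10⁻¹⁵ s = 8.63 fs

8.63 fs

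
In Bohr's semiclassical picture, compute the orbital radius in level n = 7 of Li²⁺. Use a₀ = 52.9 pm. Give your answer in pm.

r_n = n²a₀/Z = 7² × 52.9 / 3
    = 49 × 52.9 / 3 = 864 pm

864 pm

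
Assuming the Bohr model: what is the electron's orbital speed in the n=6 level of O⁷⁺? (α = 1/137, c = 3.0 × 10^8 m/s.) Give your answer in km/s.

v_n = Zαc/n = 8 × 0.0073 × 3.0 × 10^8 / 6
    = 2900 km/s

2900 km/s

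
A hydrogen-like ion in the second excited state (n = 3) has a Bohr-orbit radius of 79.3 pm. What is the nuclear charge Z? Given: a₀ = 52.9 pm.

r_n = n²a₀/Z ⇒ Z = n²a₀/r = 3² × 52.9 / 79.3 ≈ 6.00
Z = 6

6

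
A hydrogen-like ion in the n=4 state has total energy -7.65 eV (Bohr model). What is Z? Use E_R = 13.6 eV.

3

E_n = −E_R Z²/n² ⇒ Z² = −E_n n²/E_R = 7.65 × 4² / 13.6 ≈ 9.00
Z = 3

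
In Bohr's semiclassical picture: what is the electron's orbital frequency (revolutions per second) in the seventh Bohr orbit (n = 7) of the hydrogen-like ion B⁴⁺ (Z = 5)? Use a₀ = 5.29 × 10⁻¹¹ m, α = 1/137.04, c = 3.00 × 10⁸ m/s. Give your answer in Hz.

r = n²a₀/Z = 5.18 × 10⁻¹⁰ m, v = Zαc/n = 1.56 × 10⁶ m/s
f = v/(2πr) = 4.80 × 10¹⁴ Hz

4.80 × 10¹⁴ Hz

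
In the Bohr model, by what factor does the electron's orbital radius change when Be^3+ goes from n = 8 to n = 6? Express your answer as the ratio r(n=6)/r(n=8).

9/16

r ∝ Z^-1 · n^2; with Z fixed, r ∝ n^2.
r(n=6)/r(n=8) = (6/8)^2 = 9/16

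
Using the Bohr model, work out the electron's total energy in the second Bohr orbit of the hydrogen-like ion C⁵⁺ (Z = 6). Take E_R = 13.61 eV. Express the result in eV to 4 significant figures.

-122.5 eV

E_n = −E_R·Z²/n² = −13.61 × 6²/2² = -122.5 eV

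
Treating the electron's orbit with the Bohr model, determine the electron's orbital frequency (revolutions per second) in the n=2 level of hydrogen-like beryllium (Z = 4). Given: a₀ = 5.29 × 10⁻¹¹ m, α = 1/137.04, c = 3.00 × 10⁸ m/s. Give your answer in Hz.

1.32 × 10¹⁶ Hz

r = n²a₀/Z = 5.29 × 10⁻¹¹ m, v = Zαc/n = 4.38 × 10⁶ m/s
f = v/(2πr) = 1.32 × 10¹⁶ Hz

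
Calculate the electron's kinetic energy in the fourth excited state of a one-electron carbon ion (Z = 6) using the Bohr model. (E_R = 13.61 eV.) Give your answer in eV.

For a Coulomb orbit the virial theorem gives K = −E_n.
E_n = −E_R·Z²/n², so K = E_R·Z²/n² = 13.61 × 6²/5² = 19.60 eV

19.60 eV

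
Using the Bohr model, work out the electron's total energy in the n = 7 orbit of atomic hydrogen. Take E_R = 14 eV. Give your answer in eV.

-0.29 eV

E_n = −E_R·Z²/n² = −14 × 1²/7² = -0.29 eV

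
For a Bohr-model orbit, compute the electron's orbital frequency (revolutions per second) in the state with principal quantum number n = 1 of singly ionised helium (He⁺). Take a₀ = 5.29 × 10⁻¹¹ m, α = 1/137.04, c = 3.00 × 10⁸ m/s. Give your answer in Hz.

r = n²a₀/Z = 2.65 × 10⁻¹¹ m, v = Zαc/n = 4.38 × 10⁶ m/s
f = v/(2πr) = 2.63 × 10¹⁶ Hz

2.63 × 10¹⁶ Hz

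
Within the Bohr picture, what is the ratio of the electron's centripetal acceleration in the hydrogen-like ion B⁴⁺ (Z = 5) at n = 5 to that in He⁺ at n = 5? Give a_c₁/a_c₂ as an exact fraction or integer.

a_c ∝ Z^3 · n^-4
a_c₁/a_c₂ = (5/2)^3 · (5/5)^-4 = 125/8

125/8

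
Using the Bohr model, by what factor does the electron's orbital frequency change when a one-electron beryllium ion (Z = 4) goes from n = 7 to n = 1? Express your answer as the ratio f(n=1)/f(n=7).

343

f ∝ Z^2 · n^-3; with Z fixed, f ∝ n^-3.
f(n=1)/f(n=7) = (1/7)^-3 = 343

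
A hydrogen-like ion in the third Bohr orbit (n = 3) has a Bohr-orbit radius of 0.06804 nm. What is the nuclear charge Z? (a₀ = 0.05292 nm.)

7

r_n = n²a₀/Z ⇒ Z = n²a₀/r = 3² × 0.05292 / 0.06804 ≈ 7.00
Z = 7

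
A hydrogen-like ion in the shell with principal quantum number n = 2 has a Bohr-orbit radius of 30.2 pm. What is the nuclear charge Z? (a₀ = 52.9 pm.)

r_n = n²a₀/Z ⇒ Z = n²a₀/r = 2² × 52.9 / 30.2 ≈ 7.01
Z = 7

7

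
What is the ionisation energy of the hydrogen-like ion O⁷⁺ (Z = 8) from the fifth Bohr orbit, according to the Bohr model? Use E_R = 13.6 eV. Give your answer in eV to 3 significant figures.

34.8 eV

E_n = −E_R·Z²/n² = −13.6 × 8²/5² eV = -34.8 eV
Ionisation energy = −E_n = 34.8 eV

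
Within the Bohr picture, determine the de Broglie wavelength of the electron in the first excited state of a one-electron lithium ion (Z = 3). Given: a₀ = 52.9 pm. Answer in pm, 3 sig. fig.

The Bohr quantisation condition is nλ = 2πr_n.
r_n = n²a₀/Z = 70.5 pm
λ = 2πr_n/n = 2π·70.5/2 = 222 pm

222 pm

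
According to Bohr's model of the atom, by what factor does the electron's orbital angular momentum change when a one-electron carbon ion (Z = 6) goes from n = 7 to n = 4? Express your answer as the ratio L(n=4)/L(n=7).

L = nℏ depends only on n, so L ∝ n.
L(n=4)/L(n=7) = (4/7)^1 = 4/7

4/7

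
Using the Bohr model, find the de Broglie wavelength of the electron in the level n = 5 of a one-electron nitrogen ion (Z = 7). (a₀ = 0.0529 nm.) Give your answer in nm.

The Bohr quantisation condition is nλ = 2πr_n.
r_n = n²a₀/Z = 0.189 nm
λ = 2πr_n/n = 2π·0.189/5 = 0.237 nm

0.237 nm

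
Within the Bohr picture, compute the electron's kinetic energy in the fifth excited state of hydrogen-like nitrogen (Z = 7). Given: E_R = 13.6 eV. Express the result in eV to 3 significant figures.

For a Coulomb orbit the virial theorem gives K = −E_n.
E_n = −E_R·Z²/n², so K = E_R·Z²/n² = 13.6 × 7²/6² = 18.5 eV

18.5 eV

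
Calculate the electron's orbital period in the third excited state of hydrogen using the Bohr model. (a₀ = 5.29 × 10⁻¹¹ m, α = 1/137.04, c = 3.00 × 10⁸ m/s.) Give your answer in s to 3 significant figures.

r = n²a₀/Z = 4²·5.29 × 10⁻¹¹/1 = 8.46 × 10⁻¹⁰ m
v = Zαc/n = 1·0.00730·3.00 × 10⁸/4 = 5.47 × 10⁵ m/s
T = 2πr/v = 9.72 × 10⁻¹⁵ s

9.72 × 10⁻¹⁵ s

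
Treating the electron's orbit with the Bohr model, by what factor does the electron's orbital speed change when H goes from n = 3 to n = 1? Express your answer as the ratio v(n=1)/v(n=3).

3

v ∝ Z^1 · n^-1; with Z fixed, v ∝ n^-1.
v(n=1)/v(n=3) = (1/3)^-1 = 3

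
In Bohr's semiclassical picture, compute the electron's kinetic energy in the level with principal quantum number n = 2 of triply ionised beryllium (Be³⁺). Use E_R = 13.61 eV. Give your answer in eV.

54.44 eV

For a Coulomb orbit the virial theorem gives K = −E_n.
E_n = −E_R·Z²/n², so K = E_R·Z²/n² = 13.61 × 4²/2² = 54.44 eV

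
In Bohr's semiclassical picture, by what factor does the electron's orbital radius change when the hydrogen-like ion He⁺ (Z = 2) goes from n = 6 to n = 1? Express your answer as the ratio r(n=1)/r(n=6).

1/36

r ∝ Z^-1 · n^2; with Z fixed, r ∝ n^2.
r(n=1)/r(n=6) = (1/6)^2 = 1/36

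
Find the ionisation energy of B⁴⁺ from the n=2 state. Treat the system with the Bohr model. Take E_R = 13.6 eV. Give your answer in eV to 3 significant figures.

E_n = −E_R·Z²/n² = −13.6 × 5²/2² eV = -85.0 eV
Ionisation energy = −E_n = 85.0 eV

85.0 eV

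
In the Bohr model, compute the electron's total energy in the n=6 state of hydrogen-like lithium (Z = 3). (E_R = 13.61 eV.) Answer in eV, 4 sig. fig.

-3.402 eV

E_n = −E_R·Z²/n² = −13.61 × 3²/6² = -3.402 eV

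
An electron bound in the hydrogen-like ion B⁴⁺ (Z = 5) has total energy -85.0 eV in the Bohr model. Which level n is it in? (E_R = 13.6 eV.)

E_n = −E_R Z²/n² ⇒ n² = E_R Z²/(−E_n) = 13.6 × 5² / 85.0 ≈ 4.00
n = 2

2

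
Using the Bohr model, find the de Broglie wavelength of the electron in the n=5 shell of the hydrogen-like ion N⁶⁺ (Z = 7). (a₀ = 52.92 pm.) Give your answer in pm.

The Bohr quantisation condition is nλ = 2πr_n.
r_n = n²a₀/Z = 189.0 pm
λ = 2πr_n/n = 2π·189.0/5 = 237.5 pm

237.5 pm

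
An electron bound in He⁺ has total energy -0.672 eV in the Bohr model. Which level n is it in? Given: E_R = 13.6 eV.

E_n = −E_R Z²/n² ⇒ n² = E_R Z²/(−E_n) = 13.6 × 2² / 0.672 ≈ 80.95
n = 9

9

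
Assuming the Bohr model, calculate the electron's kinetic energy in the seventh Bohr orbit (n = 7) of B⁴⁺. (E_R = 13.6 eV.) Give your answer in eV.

6.94 eV

For a Coulomb orbit the virial theorem gives K = −E_n.
E_n = −E_R·Z²/n², so K = E_R·Z²/n² = 13.6 × 5²/7² = 6.94 eV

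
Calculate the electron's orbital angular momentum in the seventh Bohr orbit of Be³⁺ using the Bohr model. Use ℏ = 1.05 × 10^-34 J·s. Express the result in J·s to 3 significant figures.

7.35 × 10^-34 J·s

L_n = nℏ = 7 × 1.05 × 10^-34 = 7.35 × 10^-34 J·s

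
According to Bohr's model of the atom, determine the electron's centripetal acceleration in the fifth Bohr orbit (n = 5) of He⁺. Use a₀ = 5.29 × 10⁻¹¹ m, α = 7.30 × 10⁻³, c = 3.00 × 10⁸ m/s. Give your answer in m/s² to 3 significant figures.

r = n²a₀/Z = 6.61 × 10⁻¹⁰ m, v = Zαc/n = 8.76 × 10⁵ m/s
a = v²/r = (8.76 × 10⁵)² / 6.61 × 10⁻¹⁰ = 1.16 × 10²¹ m/s²

1.16 × 10²¹ m/s²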